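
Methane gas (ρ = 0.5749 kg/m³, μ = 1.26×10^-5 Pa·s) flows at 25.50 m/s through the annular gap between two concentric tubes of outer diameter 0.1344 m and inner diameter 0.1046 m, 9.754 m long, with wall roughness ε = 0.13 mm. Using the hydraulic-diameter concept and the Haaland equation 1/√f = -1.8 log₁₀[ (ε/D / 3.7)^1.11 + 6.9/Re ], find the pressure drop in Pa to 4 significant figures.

ΔP ≈ 1941 Pa

Hydraulic diameter D_h = 4A/P = D_o - D_i = 0.1344 - 0.1046 = 0.0298 m.
Re = ρVD_h/μ = 0.5749·25.5·0.0298/1.26e-05 = 3.467e+04.
ε/D_h = 0.00013/0.0298 = 0.00436; Haaland gives 1/√f = -1.8 log₁₀[0.000562+0.000199] = 5.614, so f = 0.03173.
ΔP = f(L/D_h)(ρV²/2) = 0.03173·9.754/0.0298·186.9 = 1941 Pa.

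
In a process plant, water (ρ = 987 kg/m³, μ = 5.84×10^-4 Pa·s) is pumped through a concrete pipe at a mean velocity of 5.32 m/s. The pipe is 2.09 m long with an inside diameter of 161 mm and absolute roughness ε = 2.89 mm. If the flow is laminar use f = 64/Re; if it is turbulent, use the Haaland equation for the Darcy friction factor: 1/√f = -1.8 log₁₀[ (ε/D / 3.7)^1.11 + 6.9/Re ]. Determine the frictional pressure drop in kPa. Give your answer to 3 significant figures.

Reynolds number Re = ρVD/μ = 987 · 5.32 · 0.161 / 0.000584 = 1.448e+06.
Re > 4000 → turbulent. Relative roughness ε/D = 0.00289/0.161 = 0.018. Haaland: 1/√f = -1.8 log₁₀[(0.018/3.7)^1.11 + 6.9/1.448e+06] = -1.8 log₁₀[0.0027 + 4.77e-06] = 4.622, so f = 0.04681.
Darcy-Weisbach: ΔP = f(L/D)(ρV²/2) = 0.04681·(2.09/0.161)·(987·5.32²/2) = 0.04681·12.98·1.397e+04 = 8486 Pa.
ΔP = 8486 Pa = 8.49 kPa.

ΔP ≈ 8.49 kPa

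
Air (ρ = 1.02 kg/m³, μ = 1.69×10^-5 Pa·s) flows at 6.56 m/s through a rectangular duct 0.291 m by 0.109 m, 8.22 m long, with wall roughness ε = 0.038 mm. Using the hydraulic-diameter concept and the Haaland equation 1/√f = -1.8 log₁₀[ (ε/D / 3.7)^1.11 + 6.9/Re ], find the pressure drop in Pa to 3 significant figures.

Hydraulic diameter D_h = 4A/P = 4·(0.291·0.109)/(2·(0.291+0.109)) = 0.1269/0.8 = 0.1586 m.
Re = ρVD_h/μ = 1.02·6.56·0.1586/1.69e-05 = 6.279e+04.
ε/D_h = 3.8e-05/0.1586 = 0.00024; Haaland gives 1/√f = -1.8 log₁₀[2.24e-05+0.00011] = 6.981, so f = 0.02052.
ΔP = f(L/D_h)(ρV²/2) = 0.02052·8.22/0.1586·21.95 = 23.34 Pa.

ΔP ≈ 23.3 Pa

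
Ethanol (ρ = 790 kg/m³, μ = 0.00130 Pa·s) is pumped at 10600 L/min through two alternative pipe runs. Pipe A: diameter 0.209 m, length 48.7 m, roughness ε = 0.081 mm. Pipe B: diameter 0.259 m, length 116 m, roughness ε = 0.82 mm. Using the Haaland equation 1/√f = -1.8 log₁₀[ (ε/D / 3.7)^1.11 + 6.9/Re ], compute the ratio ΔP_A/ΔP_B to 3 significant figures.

Pipe A: V = Q/A = 0.1767/0.03431 = 5.15 m/s; Re = 6.54e+05; ε/D = 0.000388; Haaland → f = 0.0166; ΔP_A = f(L/D)(ρV²/2) = 4.052e+04 Pa.
Pipe B: V = Q/A = 0.1767/0.05269 = 3.353 m/s; Re = 5.278e+05; ε/D = 0.00317; Haaland → f = 0.02684; ΔP_B = f(L/D)(ρV²/2) = 5.34e+04 Pa.
ΔP_A/ΔP_B = 4.052e+04/5.34e+04 = 0.759.

ΔP_A/ΔP_B ≈ 0.759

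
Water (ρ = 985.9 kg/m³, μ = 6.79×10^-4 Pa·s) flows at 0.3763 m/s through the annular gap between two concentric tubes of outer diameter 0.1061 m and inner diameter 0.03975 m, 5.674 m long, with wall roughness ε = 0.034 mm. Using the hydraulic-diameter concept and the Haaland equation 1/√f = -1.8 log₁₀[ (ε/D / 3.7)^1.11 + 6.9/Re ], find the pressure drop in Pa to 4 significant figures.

Hydraulic diameter D_h = 4A/P = D_o - D_i = 0.1061 - 0.03975 = 0.06635 m.
Re = ρVD_h/μ = 985.9·0.3763·0.06635/0.000679 = 3.625e+04.
ε/D_h = 3.4e-05/0.06635 = 0.000512; Haaland gives 1/√f = -1.8 log₁₀[5.21e-05+0.00019] = 6.508, so f = 0.02361.
ΔP = f(L/D_h)(ρV²/2) = 0.02361·5.674/0.06635·69.8 = 141 Pa.

ΔP ≈ 141.0 Pa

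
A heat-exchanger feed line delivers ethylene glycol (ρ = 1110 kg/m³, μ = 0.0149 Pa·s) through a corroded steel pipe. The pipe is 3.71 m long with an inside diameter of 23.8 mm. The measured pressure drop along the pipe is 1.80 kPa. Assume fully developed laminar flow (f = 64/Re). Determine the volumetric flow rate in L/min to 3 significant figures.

Q ≈ 15.4 L/min

For laminar flow, f = 64/Re with Re = ρVD/μ, so Darcy-Weisbach reduces to ΔP = 32μLV/D². Solving for V: V = ΔP·D²/(32μL) = 1800·(0.0238)²/(32·0.0149·3.71) = 0.5764 m/s.
Check: Re = ρVD/μ = 1110·0.5764·0.0238/0.0149 = 1022 < 2300, so the laminar assumption holds.
Q = V·A = 0.5764·(π/4·0.0238²) = 0.0002564 m³/s = 15.4 L/min.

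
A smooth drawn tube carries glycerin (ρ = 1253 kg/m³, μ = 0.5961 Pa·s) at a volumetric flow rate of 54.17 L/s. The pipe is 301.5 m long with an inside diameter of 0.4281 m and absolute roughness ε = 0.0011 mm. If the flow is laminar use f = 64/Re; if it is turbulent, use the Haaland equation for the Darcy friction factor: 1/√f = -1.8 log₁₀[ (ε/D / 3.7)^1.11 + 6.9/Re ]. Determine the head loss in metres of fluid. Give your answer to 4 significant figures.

h_f ≈ 0.9608 m

Q = 54.17 L/s = 54.17/1000 = 0.05417 m³/s.
Cross-sectional area A = πD²/4 = π(0.4281)²/4 = 0.1439 m²; mean velocity V = Q/A = 0.05417/0.1439 = 0.3763 m/s.
Reynolds number Re = ρVD/μ = 1253 · 0.3763 · 0.4281 / 0.596 = 338.7.
Re < 2300 → laminar flow, so f = 64/Re = 64/338.7 = 0.189 (the turbulent correlation is not needed).
Darcy-Weisbach: ΔP = f(L/D)(ρV²/2) = 0.189·(301.5/0.4281)·(1253·0.3763²/2) = 0.189·704.3·88.73 = 1.181e+04 Pa.
Head loss h_f = ΔP/(ρg) = 1.181e+04/(1253·9.81) = 0.9608 m.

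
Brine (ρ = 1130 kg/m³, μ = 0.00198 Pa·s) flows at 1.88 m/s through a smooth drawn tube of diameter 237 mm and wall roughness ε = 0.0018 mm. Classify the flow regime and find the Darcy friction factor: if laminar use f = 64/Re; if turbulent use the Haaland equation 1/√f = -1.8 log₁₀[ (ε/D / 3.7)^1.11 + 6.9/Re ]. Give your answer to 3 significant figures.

Re = ρVD/μ = 1130·1.88·0.237/0.00198 = 2.543e+05.
Re > 4000 → turbulent. ε/D = 1.8e-06/0.237 = 7.59e-06; Haaland: 1/√f = -1.8 log₁₀[4.86e-07 + 2.71e-05] = 8.206, so f = 0.01485.

f ≈ 0.0149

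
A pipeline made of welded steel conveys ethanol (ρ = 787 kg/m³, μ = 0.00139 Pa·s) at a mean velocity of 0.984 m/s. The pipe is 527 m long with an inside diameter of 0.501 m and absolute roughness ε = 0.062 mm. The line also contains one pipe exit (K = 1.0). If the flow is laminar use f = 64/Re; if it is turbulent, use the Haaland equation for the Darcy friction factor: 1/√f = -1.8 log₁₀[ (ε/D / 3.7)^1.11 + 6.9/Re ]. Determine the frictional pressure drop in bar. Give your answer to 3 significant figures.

ΔP ≈ 0.0663 bar

Reynolds number Re = ρVD/μ = 787 · 0.984 · 0.501 / 0.00139 = 2.791e+05.
Re > 4000 → turbulent. Relative roughness ε/D = 6.2e-05/0.501 = 0.000124. Haaland: 1/√f = -1.8 log₁₀[(0.000124/3.7)^1.11 + 6.9/2.791e+05] = -1.8 log₁₀[1.08e-05 + 2.47e-05] = 8.01, so f = 0.01559.
Total minor-loss coefficient ΣK = 1·1 = 1.
ΔP = [f·L/D + ΣK]·(ρV²/2) = [0.01559·527/0.501 + 1]·(787·0.984²/2) = [16.4 + 1]·381 = 6628 Pa.
ΔP = 6628 Pa = 0.0663 bar.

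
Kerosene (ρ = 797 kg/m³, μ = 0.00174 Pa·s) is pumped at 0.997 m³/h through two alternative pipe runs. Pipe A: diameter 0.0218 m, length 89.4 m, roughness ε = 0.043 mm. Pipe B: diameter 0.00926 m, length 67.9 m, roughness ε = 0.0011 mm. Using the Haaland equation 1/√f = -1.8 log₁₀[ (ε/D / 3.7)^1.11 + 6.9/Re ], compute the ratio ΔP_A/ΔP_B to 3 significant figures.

ΔP_A/ΔP_B ≈ 0.0243

Pipe A: V = Q/A = 0.0002769/0.0003733 = 0.742 m/s; Re = 7409; ε/D = 0.00197; Haaland → f = 0.03585; ΔP_A = f(L/D)(ρV²/2) = 3.226e+04 Pa.
Pipe B: V = Q/A = 0.0002769/6.735e-05 = 4.112 m/s; Re = 1.744e+04; ε/D = 0.000119; Haaland → f = 0.02683; ΔP_B = f(L/D)(ρV²/2) = 1.326e+06 Pa.
ΔP_A/ΔP_B = 3.226e+04/1.326e+06 = 0.0243.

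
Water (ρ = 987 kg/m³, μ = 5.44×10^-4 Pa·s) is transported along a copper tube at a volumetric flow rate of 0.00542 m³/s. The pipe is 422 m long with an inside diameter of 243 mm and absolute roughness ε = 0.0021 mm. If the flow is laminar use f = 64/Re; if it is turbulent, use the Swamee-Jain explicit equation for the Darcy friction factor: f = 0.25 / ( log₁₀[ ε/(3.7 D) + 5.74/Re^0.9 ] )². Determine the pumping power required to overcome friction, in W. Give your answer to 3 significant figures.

P ≈ 1.31 W

Cross-sectional area A = πD²/4 = π(0.243)²/4 = 0.04638 m²; mean velocity V = Q/A = 0.00542/0.04638 = 0.1169 m/s.
Reynolds number Re = ρVD/μ = 987 · 0.1169 · 0.243 / 0.000544 = 5.153e+04.
Re > 4000 → turbulent. Relative roughness ε/D = 2.1e-06/0.243 = 8.64e-06. Swamee-Jain: f = 0.25/(log₁₀[8.64e-06/3.7 + 5.74/5.153e+04^0.9])² = 0.25/(log₁₀[2.34e-06 + 0.00033])² = 0.25/(-3.479)² = 0.02066.
Darcy-Weisbach: ΔP = f(L/D)(ρV²/2) = 0.02066·(422/0.243)·(987·0.1169²/2) = 0.02066·1737·6.74 = 241.8 Pa.
Pumping power P = QΔP = 0.00542·241.8 = 1.311 W = 1.31 W.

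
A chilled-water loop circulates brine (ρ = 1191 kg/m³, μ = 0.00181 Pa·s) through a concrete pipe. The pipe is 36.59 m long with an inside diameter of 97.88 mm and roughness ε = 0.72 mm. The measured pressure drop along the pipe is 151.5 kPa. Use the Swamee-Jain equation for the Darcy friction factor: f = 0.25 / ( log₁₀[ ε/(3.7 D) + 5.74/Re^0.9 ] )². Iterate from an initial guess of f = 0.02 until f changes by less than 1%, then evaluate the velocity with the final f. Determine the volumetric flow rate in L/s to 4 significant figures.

Q ≈ 33.35 L/s

Rearranging Darcy-Weisbach: V = √(2·ΔP·D/(f·L·ρ)). With ε/D = 0.00072/0.09788 = 0.00736, iterate starting from f = 0.02:
  f = 0.02 → V = √(2·1.515e+05·0.09788/(0.02·36.59·1191)) = 5.833 m/s; Re = ρVD/μ = 3.757e+05; f → 0.03456
  f = 0.03456 → V = 4.438 m/s; Re = 2.858e+05; f → 0.03464
Converged (Δf/f < 1%). With the final f = 0.03464: V = √(2·1.515e+05·0.09788/(0.03464·36.59·1191)) = 4.432 m/s.
Q = V·A = 4.432·(π/4·0.09788²) = 0.03335 m³/s = 33.35 L/s.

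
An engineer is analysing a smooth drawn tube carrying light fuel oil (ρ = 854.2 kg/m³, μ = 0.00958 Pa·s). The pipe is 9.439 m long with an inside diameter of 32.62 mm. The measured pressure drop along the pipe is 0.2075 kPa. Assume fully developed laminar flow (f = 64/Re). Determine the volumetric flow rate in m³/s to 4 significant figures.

Q ≈ 6.377×10^-5 m³/s

For laminar flow, f = 64/Re with Re = ρVD/μ, so Darcy-Weisbach reduces to ΔP = 32μLV/D². Solving for V: V = ΔP·D²/(32μL) = 207.5·(0.03262)²/(32·0.00958·9.439) = 0.0763 m/s.
Check: Re = ρVD/μ = 854.2·0.0763·0.03262/0.00958 = 221.9 < 2300, so the laminar assumption holds.
Q = V·A = 0.0763·(π/4·0.03262²) = 6.377e-05 m³/s = 6.377×10^-5 m³/s.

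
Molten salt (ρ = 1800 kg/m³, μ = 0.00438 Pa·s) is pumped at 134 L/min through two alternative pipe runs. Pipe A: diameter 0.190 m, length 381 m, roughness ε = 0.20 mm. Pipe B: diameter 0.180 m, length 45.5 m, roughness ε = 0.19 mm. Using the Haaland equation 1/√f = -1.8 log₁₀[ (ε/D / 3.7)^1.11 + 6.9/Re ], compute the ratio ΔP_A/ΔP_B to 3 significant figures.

Pipe A: V = Q/A = 0.002233/0.02835 = 0.07877 m/s; Re = 6150; ε/D = 0.00105; Haaland → f = 0.03651; ΔP_A = f(L/D)(ρV²/2) = 408.9 Pa.
Pipe B: V = Q/A = 0.002233/0.02545 = 0.08776 m/s; Re = 6492; ε/D = 0.00106; Haaland → f = 0.03599; ΔP_B = f(L/D)(ρV²/2) = 63.07 Pa.
ΔP_A/ΔP_B = 408.9/63.07 = 6.48.

ΔP_A/ΔP_B ≈ 6.48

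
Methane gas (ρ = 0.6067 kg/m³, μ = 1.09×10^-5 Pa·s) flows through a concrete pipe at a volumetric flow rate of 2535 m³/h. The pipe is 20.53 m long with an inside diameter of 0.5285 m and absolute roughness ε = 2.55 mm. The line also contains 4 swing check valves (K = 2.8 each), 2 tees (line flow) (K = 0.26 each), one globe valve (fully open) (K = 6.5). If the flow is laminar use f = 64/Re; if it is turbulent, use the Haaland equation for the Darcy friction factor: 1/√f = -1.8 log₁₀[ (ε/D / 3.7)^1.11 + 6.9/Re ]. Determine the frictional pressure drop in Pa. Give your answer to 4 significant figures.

Q = 2535 m³/h = 2535/3600 = 0.7042 m³/s.
Cross-sectional area A = πD²/4 = π(0.5285)²/4 = 0.2194 m²; mean velocity V = Q/A = 0.7042/0.2194 = 3.21 m/s.
Reynolds number Re = ρVD/μ = 0.6067 · 3.21 · 0.5285 / 1.09e-05 = 9.443e+04.
Re > 4000 → turbulent. Relative roughness ε/D = 0.00255/0.5285 = 0.00482. Haaland: 1/√f = -1.8 log₁₀[(0.00482/3.7)^1.11 + 6.9/9.443e+04] = -1.8 log₁₀[0.000628 + 7.31e-05] = 5.678, so f = 0.03102.
Total minor-loss coefficient ΣK = 4·2.8 + 2·0.26 + 1·6.5 = 18.2.
ΔP = [f·L/D + ΣK]·(ρV²/2) = [0.03102·20.53/0.5285 + 18.2]·(0.6067·3.21²/2) = [1.205 + 18.2]·3.126 = 60.72 Pa.

ΔP ≈ 60.72 Pa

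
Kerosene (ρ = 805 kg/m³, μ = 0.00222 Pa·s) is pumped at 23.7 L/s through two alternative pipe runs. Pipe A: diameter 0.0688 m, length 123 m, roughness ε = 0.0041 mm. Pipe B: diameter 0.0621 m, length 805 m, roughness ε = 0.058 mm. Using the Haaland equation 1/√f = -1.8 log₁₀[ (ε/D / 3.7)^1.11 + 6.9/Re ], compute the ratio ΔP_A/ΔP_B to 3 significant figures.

ΔP_A/ΔP_B ≈ 0.0729

Pipe A: V = Q/A = 0.0237/0.003718 = 6.375 m/s; Re = 1.59e+05; ε/D = 5.96e-05; Haaland → f = 0.01656; ΔP_A = f(L/D)(ρV²/2) = 4.843e+05 Pa.
Pipe B: V = Q/A = 0.0237/0.003029 = 7.825 m/s; Re = 1.762e+05; ε/D = 0.000934; Haaland → f = 0.0208; ΔP_B = f(L/D)(ρV²/2) = 6.645e+06 Pa.
ΔP_A/ΔP_B = 4.843e+05/6.645e+06 = 0.0729.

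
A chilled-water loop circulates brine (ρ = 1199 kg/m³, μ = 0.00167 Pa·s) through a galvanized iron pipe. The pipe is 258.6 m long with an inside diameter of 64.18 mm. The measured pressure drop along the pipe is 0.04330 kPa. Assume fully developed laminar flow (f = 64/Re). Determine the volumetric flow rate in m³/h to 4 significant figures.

Q ≈ 0.1503 m³/h

For laminar flow, f = 64/Re with Re = ρVD/μ, so Darcy-Weisbach reduces to ΔP = 32μLV/D². Solving for V: V = ΔP·D²/(32μL) = 43.3·(0.06418)²/(32·0.00167·258.6) = 0.01291 m/s.
Check: Re = ρVD/μ = 1199·0.01291·0.06418/0.00167 = 594.7 < 2300, so the laminar assumption holds.
Q = V·A = 0.01291·(π/4·0.06418²) = 4.175e-05 m³/s = 0.1503 m³/h.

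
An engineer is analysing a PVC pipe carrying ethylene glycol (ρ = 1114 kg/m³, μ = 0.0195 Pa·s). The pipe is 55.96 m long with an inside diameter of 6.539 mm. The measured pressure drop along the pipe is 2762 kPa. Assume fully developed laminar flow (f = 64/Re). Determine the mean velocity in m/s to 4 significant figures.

For laminar flow, f = 64/Re with Re = ρVD/μ, so Darcy-Weisbach reduces to ΔP = 32μLV/D². Solving for V: V = ΔP·D²/(32μL) = 2.762e+06·(0.006539)²/(32·0.0195·55.96) = 3.382 m/s.
Check: Re = ρVD/μ = 1114·3.382·0.006539/0.0195 = 1263 < 2300, so the laminar assumption holds.

V ≈ 3.382 m/s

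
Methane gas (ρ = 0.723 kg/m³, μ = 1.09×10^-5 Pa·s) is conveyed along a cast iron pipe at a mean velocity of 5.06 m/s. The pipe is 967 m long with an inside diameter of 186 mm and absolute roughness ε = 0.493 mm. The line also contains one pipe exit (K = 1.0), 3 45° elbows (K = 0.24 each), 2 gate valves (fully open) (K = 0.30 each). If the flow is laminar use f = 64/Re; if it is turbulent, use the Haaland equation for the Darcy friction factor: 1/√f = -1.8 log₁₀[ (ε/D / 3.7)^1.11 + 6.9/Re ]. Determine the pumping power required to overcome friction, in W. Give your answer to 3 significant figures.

P ≈ 184 W

Reynolds number Re = ρVD/μ = 0.723 · 5.06 · 0.186 / 1.09e-05 = 6.243e+04.
Re > 4000 → turbulent. Relative roughness ε/D = 0.000493/0.186 = 0.00265. Haaland: 1/√f = -1.8 log₁₀[(0.00265/3.7)^1.11 + 6.9/6.243e+04] = -1.8 log₁₀[0.000323 + 0.000111] = 6.053, so f = 0.02729.
Total minor-loss coefficient ΣK = 1·1 + 3·0.24 + 2·0.3 = 2.32.
ΔP = [f·L/D + ΣK]·(ρV²/2) = [0.02729·967/0.186 + 2.32]·(0.723·5.06²/2) = [141.9 + 2.32]·9.256 = 1335 Pa.
Q = V·A = 5.06·0.02717 = 0.1375 m³/s.
Pumping power P = QΔP = 0.1375·1335 = 183.5 W = 184 W.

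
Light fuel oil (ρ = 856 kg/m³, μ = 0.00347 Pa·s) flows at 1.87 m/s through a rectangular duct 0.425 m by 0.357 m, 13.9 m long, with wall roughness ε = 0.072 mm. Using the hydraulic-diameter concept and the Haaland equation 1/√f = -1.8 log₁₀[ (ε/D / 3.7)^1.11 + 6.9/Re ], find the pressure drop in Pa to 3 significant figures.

Hydraulic diameter D_h = 4A/P = 4·(0.425·0.357)/(2·(0.425+0.357)) = 0.6069/1.564 = 0.388 m.
Re = ρVD_h/μ = 856·1.87·0.388/0.00347 = 1.79e+05.
ε/D_h = 7.2e-05/0.388 = 0.000186; Haaland gives 1/√f = -1.8 log₁₀[1.69e-05+3.85e-05] = 7.661, so f = 0.01704.
ΔP = f(L/D_h)(ρV²/2) = 0.01704·13.9/0.388·1497 = 913.4 Pa.

ΔP ≈ 913 Pa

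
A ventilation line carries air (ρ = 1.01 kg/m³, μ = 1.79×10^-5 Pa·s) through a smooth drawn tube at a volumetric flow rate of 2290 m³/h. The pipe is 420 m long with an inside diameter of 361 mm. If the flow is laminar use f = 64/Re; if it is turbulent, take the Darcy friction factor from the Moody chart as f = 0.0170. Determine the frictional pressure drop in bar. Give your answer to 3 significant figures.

Q = 2290 m³/h = 2290/3600 = 0.6361 m³/s.
Cross-sectional area A = πD²/4 = π(0.361)²/4 = 0.1024 m²; mean velocity V = Q/A = 0.6361/0.1024 = 6.215 m/s.
Reynolds number Re = ρVD/μ = 1.01 · 6.215 · 0.361 / 1.79e-05 = 1.266e+05.
Re > 4000 → turbulent; use the Moody-chart value f = 0.0170.
Darcy-Weisbach: ΔP = f(L/D)(ρV²/2) = 0.017·(420/0.361)·(1.01·6.215²/2) = 0.017·1163·19.51 = 385.8 Pa.
ΔP = 385.8 Pa = 0.00386 bar.

ΔP ≈ 0.00386 bar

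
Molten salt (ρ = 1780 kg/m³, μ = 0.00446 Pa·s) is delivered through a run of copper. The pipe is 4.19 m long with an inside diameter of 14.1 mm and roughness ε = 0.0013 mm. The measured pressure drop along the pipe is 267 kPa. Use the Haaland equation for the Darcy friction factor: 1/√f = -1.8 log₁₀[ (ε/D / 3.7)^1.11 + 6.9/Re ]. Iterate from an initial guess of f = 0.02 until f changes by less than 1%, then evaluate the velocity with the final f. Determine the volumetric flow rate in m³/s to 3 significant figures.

Q ≈ 0.00105 m³/s

Rearranging Darcy-Weisbach: V = √(2·ΔP·D/(f·L·ρ)). With ε/D = 1.3e-06/0.0141 = 9.22e-05, iterate starting from f = 0.02:
  f = 0.02 → V = √(2·2.67e+05·0.0141/(0.02·4.19·1780)) = 7.105 m/s; Re = ρVD/μ = 3.998e+04; f → 0.02202
  f = 0.02202 → V = 6.771 m/s; Re = 3.81e+04; f → 0.02226
  f = 0.02226 → V = 6.735 m/s; Re = 3.79e+04; f → 0.02228
Converged (Δf/f < 1%). With the final f = 0.02228: V = √(2·2.67e+05·0.0141/(0.02228·4.19·1780)) = 6.731 m/s.
Q = V·A = 6.731·(π/4·0.0141²) = 0.001051 m³/s = 0.00105 m³/s.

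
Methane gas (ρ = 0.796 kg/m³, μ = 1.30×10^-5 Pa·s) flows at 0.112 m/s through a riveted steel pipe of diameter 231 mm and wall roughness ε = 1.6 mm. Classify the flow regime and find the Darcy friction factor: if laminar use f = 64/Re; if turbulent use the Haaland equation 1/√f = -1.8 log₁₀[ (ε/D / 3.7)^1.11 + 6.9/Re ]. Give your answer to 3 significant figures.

Re = ρVD/μ = 0.796·0.112·0.231/1.3e-05 = 1584.
Re < 2300 → laminar, so f = 64/Re = 0.0404 (roughness is irrelevant in laminar flow).

f ≈ 0.0404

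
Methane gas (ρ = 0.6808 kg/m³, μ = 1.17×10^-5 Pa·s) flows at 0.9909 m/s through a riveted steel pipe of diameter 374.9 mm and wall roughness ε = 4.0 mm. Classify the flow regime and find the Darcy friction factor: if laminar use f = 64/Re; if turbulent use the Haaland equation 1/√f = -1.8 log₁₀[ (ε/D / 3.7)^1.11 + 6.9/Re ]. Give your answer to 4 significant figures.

Re = ρVD/μ = 0.6808·0.9909·0.3749/1.17e-05 = 2.162e+04.
Re > 4000 → turbulent. ε/D = 0.004/0.3749 = 0.0107; Haaland: 1/√f = -1.8 log₁₀[0.00152 + 0.000319] = 4.926, so f = 0.04122.

f ≈ 0.04122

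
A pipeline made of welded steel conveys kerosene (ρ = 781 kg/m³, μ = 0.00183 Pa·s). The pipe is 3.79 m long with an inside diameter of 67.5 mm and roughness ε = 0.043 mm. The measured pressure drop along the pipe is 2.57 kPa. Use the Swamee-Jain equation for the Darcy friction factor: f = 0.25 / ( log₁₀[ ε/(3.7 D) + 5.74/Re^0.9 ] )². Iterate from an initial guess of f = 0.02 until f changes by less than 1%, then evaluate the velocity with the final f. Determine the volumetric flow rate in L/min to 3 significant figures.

Q ≈ 494 L/min

Rearranging Darcy-Weisbach: V = √(2·ΔP·D/(f·L·ρ)). With ε/D = 4.3e-05/0.0675 = 0.000637, iterate starting from f = 0.02:
  f = 0.02 → V = √(2·2570·0.0675/(0.02·3.79·781)) = 2.421 m/s; Re = ρVD/μ = 6.974e+04; f → 0.02197
  f = 0.02197 → V = 2.31 m/s; Re = 6.654e+04; f → 0.02211
Converged (Δf/f < 1%). With the final f = 0.02211: V = √(2·2570·0.0675/(0.02211·3.79·781)) = 2.302 m/s.
Q = V·A = 2.302·(π/4·0.0675²) = 0.008239 m³/s = 494 L/min.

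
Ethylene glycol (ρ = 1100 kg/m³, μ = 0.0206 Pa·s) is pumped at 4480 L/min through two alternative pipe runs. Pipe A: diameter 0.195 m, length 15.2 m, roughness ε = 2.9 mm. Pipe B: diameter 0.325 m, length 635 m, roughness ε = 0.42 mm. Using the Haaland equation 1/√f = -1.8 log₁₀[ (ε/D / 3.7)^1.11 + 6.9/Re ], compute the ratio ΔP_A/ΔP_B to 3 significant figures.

ΔP_A/ΔP_B ≈ 0.472

Pipe A: V = Q/A = 0.07467/0.02986 = 2.5 m/s; Re = 2.603e+04; ε/D = 0.0149; Haaland → f = 0.04532; ΔP_A = f(L/D)(ρV²/2) = 1.214e+04 Pa.
Pipe B: V = Q/A = 0.07467/0.08296 = 0.9001 m/s; Re = 1.562e+04; ε/D = 0.00129; Haaland → f = 0.02956; ΔP_B = f(L/D)(ρV²/2) = 2.574e+04 Pa.
ΔP_A/ΔP_B = 1.214e+04/2.574e+04 = 0.472.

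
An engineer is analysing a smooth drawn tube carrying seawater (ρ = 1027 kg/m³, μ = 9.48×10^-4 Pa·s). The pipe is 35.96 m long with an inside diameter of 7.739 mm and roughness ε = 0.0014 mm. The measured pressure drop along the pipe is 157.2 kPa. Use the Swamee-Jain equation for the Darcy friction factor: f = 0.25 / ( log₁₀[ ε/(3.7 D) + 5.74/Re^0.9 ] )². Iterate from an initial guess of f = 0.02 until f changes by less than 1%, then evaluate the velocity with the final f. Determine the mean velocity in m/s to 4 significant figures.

Rearranging Darcy-Weisbach: V = √(2·ΔP·D/(f·L·ρ)). With ε/D = 1.4e-06/0.007739 = 0.000181, iterate starting from f = 0.02:
  f = 0.02 → V = √(2·1.572e+05·0.007739/(0.02·35.96·1027)) = 1.815 m/s; Re = ρVD/μ = 1.522e+04; f → 0.02807
  f = 0.02807 → V = 1.532 m/s; Re = 1.284e+04; f → 0.0293
  f = 0.0293 → V = 1.499 m/s; Re = 1.257e+04; f → 0.02947
Converged (Δf/f < 1%). With the final f = 0.02947: V = √(2·1.572e+05·0.007739/(0.02947·35.96·1027)) = 1.495 m/s.

V ≈ 1.495 m/s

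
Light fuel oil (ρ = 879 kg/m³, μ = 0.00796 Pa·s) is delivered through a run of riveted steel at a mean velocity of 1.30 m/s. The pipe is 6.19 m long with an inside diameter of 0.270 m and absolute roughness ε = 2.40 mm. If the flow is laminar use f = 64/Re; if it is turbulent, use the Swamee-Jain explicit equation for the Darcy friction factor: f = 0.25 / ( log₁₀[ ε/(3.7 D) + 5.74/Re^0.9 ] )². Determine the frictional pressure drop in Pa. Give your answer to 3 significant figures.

Reynolds number Re = ρVD/μ = 879 · 1.3 · 0.27 / 0.00796 = 3.876e+04.
Re > 4000 → turbulent. Relative roughness ε/D = 0.0024/0.27 = 0.00889. Swamee-Jain: f = 0.25/(log₁₀[0.00889/3.7 + 5.74/3.876e+04^0.9])² = 0.25/(log₁₀[0.0024 + 0.000426])² = 0.25/(-2.548)² = 0.03849.
Darcy-Weisbach: ΔP = f(L/D)(ρV²/2) = 0.03849·(6.19/0.27)·(879·1.3²/2) = 0.03849·22.93·742.8 = 655.5 Pa.

ΔP ≈ 655 Pa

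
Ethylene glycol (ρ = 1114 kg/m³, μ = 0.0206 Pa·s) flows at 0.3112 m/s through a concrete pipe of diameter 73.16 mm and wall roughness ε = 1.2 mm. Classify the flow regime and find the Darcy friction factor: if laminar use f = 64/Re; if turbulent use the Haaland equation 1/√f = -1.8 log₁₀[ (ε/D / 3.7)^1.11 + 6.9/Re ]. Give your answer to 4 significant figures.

Re = ρVD/μ = 1114·0.3112·0.07316/0.0206 = 1231.
Re < 2300 → laminar, so f = 64/Re = 0.05198 (roughness is irrelevant in laminar flow).

f ≈ 0.05198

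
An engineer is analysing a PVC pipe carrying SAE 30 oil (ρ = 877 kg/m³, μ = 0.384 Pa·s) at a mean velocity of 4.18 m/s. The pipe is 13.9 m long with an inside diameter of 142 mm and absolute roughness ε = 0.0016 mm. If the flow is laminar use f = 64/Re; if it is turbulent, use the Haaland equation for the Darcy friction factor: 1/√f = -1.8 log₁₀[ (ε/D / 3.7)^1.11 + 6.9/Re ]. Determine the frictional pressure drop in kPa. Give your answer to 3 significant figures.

ΔP ≈ 35.4 kPa

Reynolds number Re = ρVD/μ = 877 · 4.18 · 0.142 / 0.384 = 1356.
Re < 2300 → laminar flow, so f = 64/Re = 64/1356 = 0.04721 (the turbulent correlation is not needed).
Darcy-Weisbach: ΔP = f(L/D)(ρV²/2) = 0.04721·(13.9/0.142)·(877·4.18²/2) = 0.04721·97.89·7662 = 3.541e+04 Pa.
ΔP = 3.541e+04 Pa = 35.4 kPa.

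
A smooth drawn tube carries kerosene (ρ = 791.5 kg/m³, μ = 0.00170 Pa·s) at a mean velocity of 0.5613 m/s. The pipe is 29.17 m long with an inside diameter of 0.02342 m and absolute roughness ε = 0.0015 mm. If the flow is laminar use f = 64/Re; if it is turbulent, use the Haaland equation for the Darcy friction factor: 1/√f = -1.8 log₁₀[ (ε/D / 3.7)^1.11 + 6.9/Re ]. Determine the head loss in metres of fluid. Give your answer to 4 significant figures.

h_f ≈ 0.7113 m

Reynolds number Re = ρVD/μ = 791.5 · 0.5613 · 0.02342 / 0.0017 = 6120.
Re > 4000 → turbulent. Relative roughness ε/D = 1.5e-06/0.02342 = 6.4e-05. Haaland: 1/√f = -1.8 log₁₀[(6.4e-05/3.7)^1.11 + 6.9/6120] = -1.8 log₁₀[5.18e-06 + 0.00113] = 5.303, so f = 0.03556.
Darcy-Weisbach: ΔP = f(L/D)(ρV²/2) = 0.03556·(29.17/0.02342)·(791.5·0.5613²/2) = 0.03556·1246·124.7 = 5523 Pa.
Head loss h_f = ΔP/(ρg) = 5523/(791.5·9.81) = 0.7113 m.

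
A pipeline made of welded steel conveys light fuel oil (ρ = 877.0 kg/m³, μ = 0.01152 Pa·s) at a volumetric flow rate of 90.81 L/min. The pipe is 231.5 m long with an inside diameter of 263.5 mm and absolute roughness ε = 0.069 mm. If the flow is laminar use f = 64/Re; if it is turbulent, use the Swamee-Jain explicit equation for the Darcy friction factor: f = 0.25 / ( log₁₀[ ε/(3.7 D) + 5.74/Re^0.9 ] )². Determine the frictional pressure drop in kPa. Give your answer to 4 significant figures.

ΔP ≈ 0.03411 kPa

Q = 90.81 L/min = 90.81/60000 = 0.001514 m³/s.
Cross-sectional area A = πD²/4 = π(0.2635)²/4 = 0.05453 m²; mean velocity V = Q/A = 0.001514/0.05453 = 0.02775 m/s.
Reynolds number Re = ρVD/μ = 877 · 0.02775 · 0.2635 / 0.0115 = 556.7.
Re < 2300 → laminar flow, so f = 64/Re = 64/556.7 = 0.115 (the turbulent correlation is not needed).
Darcy-Weisbach: ΔP = f(L/D)(ρV²/2) = 0.115·(231.5/0.2635)·(877·0.02775²/2) = 0.115·878.6·0.3378 = 34.11 Pa.
ΔP = 34.11 Pa = 0.03411 kPa.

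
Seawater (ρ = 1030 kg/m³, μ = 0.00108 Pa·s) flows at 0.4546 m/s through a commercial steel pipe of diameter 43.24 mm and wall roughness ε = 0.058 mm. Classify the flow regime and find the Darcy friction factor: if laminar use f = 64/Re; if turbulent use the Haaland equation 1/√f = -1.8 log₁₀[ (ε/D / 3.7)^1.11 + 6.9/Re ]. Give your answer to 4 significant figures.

Re = ρVD/μ = 1030·0.4546·0.04324/0.00108 = 1.875e+04.
Re > 4000 → turbulent. ε/D = 5.8e-05/0.04324 = 0.00134; Haaland: 1/√f = -1.8 log₁₀[0.000152 + 0.000368] = 5.912, so f = 0.02861.

f ≈ 0.02861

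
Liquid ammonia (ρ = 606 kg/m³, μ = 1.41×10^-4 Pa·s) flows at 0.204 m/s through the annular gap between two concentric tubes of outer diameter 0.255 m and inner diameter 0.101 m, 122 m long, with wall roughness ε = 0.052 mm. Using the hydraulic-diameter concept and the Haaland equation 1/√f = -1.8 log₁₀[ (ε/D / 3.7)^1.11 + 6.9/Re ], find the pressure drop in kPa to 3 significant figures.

Hydraulic diameter D_h = 4A/P = D_o - D_i = 0.255 - 0.101 = 0.154 m.
Re = ρVD_h/μ = 606·0.204·0.154/0.000141 = 1.35e+05.
ε/D_h = 5.2e-05/0.154 = 0.000338; Haaland gives 1/√f = -1.8 log₁₀[3.28e-05+5.11e-05] = 7.337, so f = 0.01858.
ΔP = f(L/D_h)(ρV²/2) = 0.01858·122/0.154·12.61 = 185.6 Pa.
ΔP = 0.186 kPa.

ΔP ≈ 0.186 kPa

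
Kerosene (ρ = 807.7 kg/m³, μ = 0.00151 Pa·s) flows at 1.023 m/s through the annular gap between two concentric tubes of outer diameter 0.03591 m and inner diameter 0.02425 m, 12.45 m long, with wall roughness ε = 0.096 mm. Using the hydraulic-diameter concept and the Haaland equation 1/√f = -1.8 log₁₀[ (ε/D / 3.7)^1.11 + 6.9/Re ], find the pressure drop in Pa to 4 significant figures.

ΔP ≈ 19770 Pa

Hydraulic diameter D_h = 4A/P = D_o - D_i = 0.03591 - 0.02425 = 0.01166 m.
Re = ρVD_h/μ = 807.7·1.023·0.01166/0.00151 = 6380.
ε/D_h = 9.6e-05/0.01166 = 0.00823; Haaland gives 1/√f = -1.8 log₁₀[0.00114+0.00108] = 4.777, so f = 0.04382.
ΔP = f(L/D_h)(ρV²/2) = 0.04382·12.45/0.01166·422.6 = 1.977e+04 Pa.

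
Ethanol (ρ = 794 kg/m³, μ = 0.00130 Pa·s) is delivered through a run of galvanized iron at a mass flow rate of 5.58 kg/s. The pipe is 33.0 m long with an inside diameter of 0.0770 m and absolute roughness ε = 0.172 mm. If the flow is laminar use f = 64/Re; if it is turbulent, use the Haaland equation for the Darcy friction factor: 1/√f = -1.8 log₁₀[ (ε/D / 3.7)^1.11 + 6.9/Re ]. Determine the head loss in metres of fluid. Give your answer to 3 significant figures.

h_f ≈ 1.30 m

A = πD²/4 = π(0.077)²/4 = 0.004657 m²; mean velocity V = ṁ/(ρA) = 5.58/(794 · 0.004657) = 1.509 m/s.
Reynolds number Re = ρVD/μ = 794 · 1.509 · 0.077 / 0.0013 = 7.098e+04.
Re > 4000 → turbulent. Relative roughness ε/D = 0.000172/0.077 = 0.00223. Haaland: 1/√f = -1.8 log₁₀[(0.00223/3.7)^1.11 + 6.9/7.098e+04] = -1.8 log₁₀[0.000267 + 9.72e-05] = 6.189, so f = 0.0261.
Darcy-Weisbach: ΔP = f(L/D)(ρV²/2) = 0.0261·(33/0.077)·(794·1.509²/2) = 0.0261·428.6·904.2 = 1.012e+04 Pa.
Head loss h_f = ΔP/(ρg) = 1.012e+04/(794·9.81) = 1.30 m.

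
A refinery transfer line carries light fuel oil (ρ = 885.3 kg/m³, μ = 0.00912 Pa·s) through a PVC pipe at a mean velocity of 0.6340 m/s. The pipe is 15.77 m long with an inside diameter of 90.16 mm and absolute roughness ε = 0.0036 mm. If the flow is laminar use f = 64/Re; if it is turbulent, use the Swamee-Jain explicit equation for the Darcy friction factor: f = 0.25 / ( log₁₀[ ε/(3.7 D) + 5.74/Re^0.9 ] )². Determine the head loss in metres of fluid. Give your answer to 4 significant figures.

h_f ≈ 0.1316 m

Reynolds number Re = ρVD/μ = 885.3 · 0.634 · 0.09016 / 0.00912 = 5549.
Re > 4000 → turbulent. Relative roughness ε/D = 3.6e-06/0.09016 = 3.99e-05. Swamee-Jain: f = 0.25/(log₁₀[3.99e-05/3.7 + 5.74/5549^0.9])² = 0.25/(log₁₀[1.08e-05 + 0.00245])² = 0.25/(-2.609)² = 0.03673.
Darcy-Weisbach: ΔP = f(L/D)(ρV²/2) = 0.03673·(15.77/0.09016)·(885.3·0.634²/2) = 0.03673·174.9·177.9 = 1143 Pa.
Head loss h_f = ΔP/(ρg) = 1143/(885.3·9.81) = 0.1316 m.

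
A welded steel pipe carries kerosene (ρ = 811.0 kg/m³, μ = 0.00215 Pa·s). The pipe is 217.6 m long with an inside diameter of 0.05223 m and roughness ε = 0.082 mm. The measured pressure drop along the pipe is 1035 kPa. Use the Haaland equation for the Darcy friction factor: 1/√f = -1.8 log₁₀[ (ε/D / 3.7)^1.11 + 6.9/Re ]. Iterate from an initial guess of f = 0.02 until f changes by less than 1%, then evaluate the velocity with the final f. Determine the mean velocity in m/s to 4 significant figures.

Rearranging Darcy-Weisbach: V = √(2·ΔP·D/(f·L·ρ)). With ε/D = 8.2e-05/0.05223 = 0.00157, iterate starting from f = 0.02:
  f = 0.02 → V = √(2·1.035e+06·0.05223/(0.02·217.6·811)) = 5.535 m/s; Re = ρVD/μ = 1.09e+05; f → 0.02365
  f = 0.02365 → V = 5.09 m/s; Re = 1.003e+05; f → 0.02377
Converged (Δf/f < 1%). With the final f = 0.02377: V = √(2·1.035e+06·0.05223/(0.02377·217.6·811)) = 5.076 m/s.

V ≈ 5.076 m/s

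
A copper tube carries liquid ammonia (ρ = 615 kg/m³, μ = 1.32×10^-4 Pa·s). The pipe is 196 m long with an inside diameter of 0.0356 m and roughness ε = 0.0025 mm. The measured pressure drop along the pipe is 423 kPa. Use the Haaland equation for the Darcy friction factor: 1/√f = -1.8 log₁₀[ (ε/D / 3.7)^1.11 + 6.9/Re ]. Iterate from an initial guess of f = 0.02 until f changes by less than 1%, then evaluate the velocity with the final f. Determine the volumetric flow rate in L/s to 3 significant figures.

Rearranging Darcy-Weisbach: V = √(2·ΔP·D/(f·L·ρ)). With ε/D = 2.5e-06/0.0356 = 7.02e-05, iterate starting from f = 0.02:
  f = 0.02 → V = √(2·4.23e+05·0.0356/(0.02·196·615)) = 3.535 m/s; Re = ρVD/μ = 5.862e+05; f → 0.01364
  f = 0.01364 → V = 4.28 m/s; Re = 7.099e+05; f → 0.01334
  f = 0.01334 → V = 4.328 m/s; Re = 7.179e+05; f → 0.01332
Converged (Δf/f < 1%). With the final f = 0.01332: V = √(2·4.23e+05·0.0356/(0.01332·196·615)) = 4.331 m/s.
Q = V·A = 4.331·(π/4·0.0356²) = 0.004311 m³/s = 4.31 L/s.

Q ≈ 4.31 L/s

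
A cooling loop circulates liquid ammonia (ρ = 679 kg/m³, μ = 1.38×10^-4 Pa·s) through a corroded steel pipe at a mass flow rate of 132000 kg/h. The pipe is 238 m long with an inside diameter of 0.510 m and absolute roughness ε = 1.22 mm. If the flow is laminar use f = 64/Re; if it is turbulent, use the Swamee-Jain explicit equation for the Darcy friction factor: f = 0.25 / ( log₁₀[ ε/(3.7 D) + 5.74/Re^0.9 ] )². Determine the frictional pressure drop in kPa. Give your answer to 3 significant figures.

ṁ = 132000 kg/h = 132000/3600 = 36.67 kg/s.
A = πD²/4 = π(0.51)²/4 = 0.2043 m²; mean velocity V = ṁ/(ρA) = 36.67/(679 · 0.2043) = 0.2643 m/s.
Reynolds number Re = ρVD/μ = 679 · 0.2643 · 0.51 / 0.000138 = 6.633e+05.
Re > 4000 → turbulent. Relative roughness ε/D = 0.00122/0.51 = 0.00239. Swamee-Jain: f = 0.25/(log₁₀[0.00239/3.7 + 5.74/6.633e+05^0.9])² = 0.25/(log₁₀[0.000647 + 3.31e-05])² = 0.25/(-3.168)² = 0.02491.
Darcy-Weisbach: ΔP = f(L/D)(ρV²/2) = 0.02491·(238/0.51)·(679·0.2643²/2) = 0.02491·466.7·23.72 = 275.8 Pa.
ΔP = 275.8 Pa = 0.276 kPa.

ΔP ≈ 0.276 kPa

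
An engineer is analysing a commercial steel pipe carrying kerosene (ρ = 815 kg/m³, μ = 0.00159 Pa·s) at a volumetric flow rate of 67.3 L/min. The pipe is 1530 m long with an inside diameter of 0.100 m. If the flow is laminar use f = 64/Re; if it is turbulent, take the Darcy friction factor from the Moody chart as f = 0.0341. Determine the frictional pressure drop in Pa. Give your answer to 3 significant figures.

ΔP ≈ 4340 Pa

Q = 67.3 L/min = 67.3/60000 = 0.001122 m³/s.
Cross-sectional area A = πD²/4 = π(0.1)²/4 = 0.007854 m²; mean velocity V = Q/A = 0.001122/0.007854 = 0.1428 m/s.
Reynolds number Re = ρVD/μ = 815 · 0.1428 · 0.1 / 0.00159 = 7320.
Re > 4000 → turbulent; use the Moody-chart value f = 0.0341.
Darcy-Weisbach: ΔP = f(L/D)(ρV²/2) = 0.0341·(1530/0.1)·(815·0.1428²/2) = 0.0341·1.53e+04·8.311 = 4336 Pa.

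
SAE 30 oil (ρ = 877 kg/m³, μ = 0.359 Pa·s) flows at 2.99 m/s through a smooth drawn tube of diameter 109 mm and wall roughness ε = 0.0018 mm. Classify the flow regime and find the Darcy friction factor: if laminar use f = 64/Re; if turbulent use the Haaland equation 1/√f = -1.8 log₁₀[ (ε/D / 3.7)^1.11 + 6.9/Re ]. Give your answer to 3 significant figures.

f ≈ 0.0804

Re = ρVD/μ = 877·2.99·0.109/0.359 = 796.2.
Re < 2300 → laminar, so f = 64/Re = 0.08039 (roughness is irrelevant in laminar flow).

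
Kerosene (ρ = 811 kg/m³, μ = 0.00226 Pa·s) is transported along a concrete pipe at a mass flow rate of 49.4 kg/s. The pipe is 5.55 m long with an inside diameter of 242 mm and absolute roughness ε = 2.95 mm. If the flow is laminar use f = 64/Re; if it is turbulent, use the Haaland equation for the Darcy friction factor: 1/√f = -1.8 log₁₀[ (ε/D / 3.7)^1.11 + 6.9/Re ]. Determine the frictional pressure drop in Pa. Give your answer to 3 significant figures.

A = πD²/4 = π(0.242)²/4 = 0.046 m²; mean velocity V = ṁ/(ρA) = 49.4/(811 · 0.046) = 1.324 m/s.
Reynolds number Re = ρVD/μ = 811 · 1.324 · 0.242 / 0.00226 = 1.15e+05.
Re > 4000 → turbulent. Relative roughness ε/D = 0.00295/0.242 = 0.0122. Haaland: 1/√f = -1.8 log₁₀[(0.0122/3.7)^1.11 + 6.9/1.15e+05] = -1.8 log₁₀[0.00176 + 6e-05] = 4.933, so f = 0.04109.
Darcy-Weisbach: ΔP = f(L/D)(ρV²/2) = 0.04109·(5.55/0.242)·(811·1.324²/2) = 0.04109·22.93·711.2 = 670.2 Pa.

ΔP ≈ 670 Pa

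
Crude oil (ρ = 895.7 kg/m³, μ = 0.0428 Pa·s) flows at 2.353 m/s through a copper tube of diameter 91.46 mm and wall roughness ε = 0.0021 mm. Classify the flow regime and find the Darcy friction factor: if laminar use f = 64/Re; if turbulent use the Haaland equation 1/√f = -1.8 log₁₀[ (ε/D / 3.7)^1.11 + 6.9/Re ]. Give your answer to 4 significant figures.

Re = ρVD/μ = 895.7·2.353·0.09146/0.0428 = 4504.
Re > 4000 → turbulent. ε/D = 2.1e-06/0.09146 = 2.3e-05; Haaland: 1/√f = -1.8 log₁₀[1.66e-06 + 0.00153] = 5.066, so f = 0.03897.

f ≈ 0.03897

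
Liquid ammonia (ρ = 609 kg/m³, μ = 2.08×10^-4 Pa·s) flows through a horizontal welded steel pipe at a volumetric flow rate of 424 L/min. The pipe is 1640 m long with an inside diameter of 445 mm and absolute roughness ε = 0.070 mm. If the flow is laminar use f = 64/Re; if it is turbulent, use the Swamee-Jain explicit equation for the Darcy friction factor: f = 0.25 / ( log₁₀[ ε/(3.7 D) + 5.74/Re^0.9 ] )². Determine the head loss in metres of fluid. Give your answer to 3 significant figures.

h_f ≈ 0.00802 m

Q = 424 L/min = 424/60000 = 0.007067 m³/s.
Cross-sectional area A = πD²/4 = π(0.445)²/4 = 0.1555 m²; mean velocity V = Q/A = 0.007067/0.1555 = 0.04544 m/s.
Reynolds number Re = ρVD/μ = 609 · 0.04544 · 0.445 / 0.000208 = 5.92e+04.
Re > 4000 → turbulent. Relative roughness ε/D = 7e-05/0.445 = 0.000157. Swamee-Jain: f = 0.25/(log₁₀[0.000157/3.7 + 5.74/5.92e+04^0.9])² = 0.25/(log₁₀[4.25e-05 + 0.000291])² = 0.25/(-3.477)² = 0.02068.
Darcy-Weisbach: ΔP = f(L/D)(ρV²/2) = 0.02068·(1640/0.445)·(609·0.04544²/2) = 0.02068·3685·0.6286 = 47.91 Pa.
Head loss h_f = ΔP/(ρg) = 47.91/(609·9.81) = 0.00802 m.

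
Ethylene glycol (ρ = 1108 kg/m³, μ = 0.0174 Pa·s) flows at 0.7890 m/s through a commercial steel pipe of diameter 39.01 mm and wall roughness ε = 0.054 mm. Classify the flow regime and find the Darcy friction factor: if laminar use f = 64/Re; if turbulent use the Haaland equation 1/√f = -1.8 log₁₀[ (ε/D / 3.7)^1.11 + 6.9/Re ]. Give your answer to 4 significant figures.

Re = ρVD/μ = 1108·0.789·0.03901/0.0174 = 1960.
Re < 2300 → laminar, so f = 64/Re = 0.03265 (roughness is irrelevant in laminar flow).

f ≈ 0.03265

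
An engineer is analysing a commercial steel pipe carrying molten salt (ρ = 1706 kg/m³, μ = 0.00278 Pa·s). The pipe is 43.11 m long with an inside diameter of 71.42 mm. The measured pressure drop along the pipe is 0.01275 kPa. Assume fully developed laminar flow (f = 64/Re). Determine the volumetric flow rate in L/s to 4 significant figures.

For laminar flow, f = 64/Re with Re = ρVD/μ, so Darcy-Weisbach reduces to ΔP = 32μLV/D². Solving for V: V = ΔP·D²/(32μL) = 12.75·(0.07142)²/(32·0.00278·43.11) = 0.01696 m/s.
Check: Re = ρVD/μ = 1706·0.01696·0.07142/0.00278 = 743.2 < 2300, so the laminar assumption holds.
Q = V·A = 0.01696·(π/4·0.07142²) = 6.794e-05 m³/s = 0.06794 L/s.

Q ≈ 0.06794 L/s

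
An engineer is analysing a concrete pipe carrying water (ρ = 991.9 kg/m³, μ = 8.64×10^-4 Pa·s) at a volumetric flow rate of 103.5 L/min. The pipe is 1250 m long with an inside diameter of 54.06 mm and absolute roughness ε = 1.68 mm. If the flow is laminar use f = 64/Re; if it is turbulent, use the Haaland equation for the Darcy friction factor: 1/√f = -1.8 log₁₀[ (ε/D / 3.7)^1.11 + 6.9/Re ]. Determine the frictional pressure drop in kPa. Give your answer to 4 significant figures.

ΔP ≈ 380.7 kPa

Q = 103.5 L/min = 103.5/60000 = 0.001725 m³/s.
Cross-sectional area A = πD²/4 = π(0.05406)²/4 = 0.002295 m²; mean velocity V = Q/A = 0.001725/0.002295 = 0.7515 m/s.
Reynolds number Re = ρVD/μ = 991.9 · 0.7515 · 0.05406 / 0.000864 = 4.664e+04.
Re > 4000 → turbulent. Relative roughness ε/D = 0.00168/0.05406 = 0.0311. Haaland: 1/√f = -1.8 log₁₀[(0.0311/3.7)^1.11 + 6.9/4.664e+04] = -1.8 log₁₀[0.00496 + 0.000148] = 4.124, so f = 0.05879.
Darcy-Weisbach: ΔP = f(L/D)(ρV²/2) = 0.05879·(1250/0.05406)·(991.9·0.7515²/2) = 0.05879·2.312e+04·280.1 = 3.807e+05 Pa.
ΔP = 3.807e+05 Pa = 380.7 kPa.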